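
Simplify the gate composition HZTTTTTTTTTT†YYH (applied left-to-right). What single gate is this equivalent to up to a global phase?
X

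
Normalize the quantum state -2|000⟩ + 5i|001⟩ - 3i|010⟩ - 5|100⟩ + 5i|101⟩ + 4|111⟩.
-0.1961|000⟩ + 0.4903i|001⟩ - 0.2942i|010⟩ - 0.4903|100⟩ + 0.4903i|101⟩ + 0.3922|111⟩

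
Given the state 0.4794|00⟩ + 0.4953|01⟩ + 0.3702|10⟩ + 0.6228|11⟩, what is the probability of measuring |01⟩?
0.2453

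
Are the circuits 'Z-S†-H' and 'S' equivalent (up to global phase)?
No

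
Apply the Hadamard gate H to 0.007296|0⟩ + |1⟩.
0.7123|0⟩ - 0.7019|1⟩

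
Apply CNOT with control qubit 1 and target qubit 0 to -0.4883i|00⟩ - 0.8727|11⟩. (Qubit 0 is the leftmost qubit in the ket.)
-0.4883i|00⟩ - 0.8727|01⟩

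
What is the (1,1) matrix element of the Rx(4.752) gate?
-0.721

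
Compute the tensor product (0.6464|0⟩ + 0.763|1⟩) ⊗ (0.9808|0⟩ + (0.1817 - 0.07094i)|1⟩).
0.634|00⟩ + (0.1175 - 0.04586i)|01⟩ + 0.7484|10⟩ + (0.1386 - 0.05413i)|11⟩

amp(|b₁b₂…⟩) = product of the factor amplitudes for bits b₁, b₂, …; only kets whose every factor amplitude is nonzero survive.
|00⟩: (0.6464)(0.9808) = 0.634
|01⟩: (0.6464)(0.1817 - 0.07094i) = (0.1175 - 0.04586i)
|10⟩: (0.763)(0.9808) = 0.7484
|11⟩: (0.763)(0.1817 - 0.07094i) = (0.1386 - 0.05413i)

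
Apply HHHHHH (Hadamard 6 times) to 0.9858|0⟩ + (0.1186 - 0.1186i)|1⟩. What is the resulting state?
0.9858|0⟩ + (0.1186 - 0.1186i)|1⟩

H² = I, so an even number of Hadamards cancels: H^6 = I and the state is unchanged.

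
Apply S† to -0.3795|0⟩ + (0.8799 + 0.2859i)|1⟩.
-0.3795|0⟩ + (0.2859 - 0.8799i)|1⟩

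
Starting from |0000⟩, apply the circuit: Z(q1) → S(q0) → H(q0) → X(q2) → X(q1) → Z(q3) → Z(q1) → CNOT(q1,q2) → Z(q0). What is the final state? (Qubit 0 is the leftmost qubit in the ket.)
-1/√2|0100⟩ + 1/√2|1100⟩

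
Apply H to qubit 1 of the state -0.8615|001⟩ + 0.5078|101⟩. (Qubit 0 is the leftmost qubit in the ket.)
-0.6092|001⟩ - 0.6092|011⟩ + 0.3591|101⟩ + 0.3591|111⟩

H on qubit 1 mixes each pair of kets that differ only in qubit 1: amplitudes (a, b) of (|…0…⟩, |…1…⟩) become ((a + b)/√2, (a − b)/√2). Kets absent from the input have amplitude 0.
(|001⟩, |011⟩): (a, b) = (-0.8615, 0) → (-0.6092, -0.6092)
(|101⟩, |111⟩): (a, b) = (0.5078, 0) → (0.3591, 0.3591)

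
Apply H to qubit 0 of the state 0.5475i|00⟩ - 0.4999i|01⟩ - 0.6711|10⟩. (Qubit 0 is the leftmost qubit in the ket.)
(-0.4745 + 0.3871i)|00⟩ - 0.3535i|01⟩ + (0.4745 + 0.3871i)|10⟩ - 0.3535i|11⟩

H on qubit 0 mixes each pair of kets that differ only in qubit 0: amplitudes (a, b) of (|…0…⟩, |…1…⟩) become ((a + b)/√2, (a − b)/√2). Kets absent from the input have amplitude 0.
(|00⟩, |10⟩): (a, b) = (0.5475i, -0.6711) → ((-0.4745 + 0.3871i), (0.4745 + 0.3871i))
(|01⟩, |11⟩): (a, b) = (-0.4999i, 0) → (-0.3535i, -0.3535i)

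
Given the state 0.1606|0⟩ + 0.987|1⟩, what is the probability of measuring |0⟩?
0.02579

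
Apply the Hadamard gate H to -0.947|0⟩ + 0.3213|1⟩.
-0.4424|0⟩ - 0.8968|1⟩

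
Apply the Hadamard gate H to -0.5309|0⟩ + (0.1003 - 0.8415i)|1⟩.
(-0.3045 - 0.595i)|0⟩ + (-0.4463 + 0.595i)|1⟩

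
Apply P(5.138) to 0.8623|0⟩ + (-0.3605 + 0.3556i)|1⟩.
0.8623|0⟩ + (0.175 + 0.4752i)|1⟩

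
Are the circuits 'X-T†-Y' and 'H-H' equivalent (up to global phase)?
No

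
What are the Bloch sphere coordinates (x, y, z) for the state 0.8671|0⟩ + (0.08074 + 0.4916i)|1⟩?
(0.14, 0.8525, 0.5037)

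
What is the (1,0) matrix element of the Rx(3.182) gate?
-0.9998i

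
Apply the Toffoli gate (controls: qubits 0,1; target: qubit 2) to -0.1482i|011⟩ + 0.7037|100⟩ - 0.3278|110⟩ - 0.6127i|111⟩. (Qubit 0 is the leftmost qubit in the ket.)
-0.1482i|011⟩ + 0.7037|100⟩ - 0.6127i|110⟩ - 0.3278|111⟩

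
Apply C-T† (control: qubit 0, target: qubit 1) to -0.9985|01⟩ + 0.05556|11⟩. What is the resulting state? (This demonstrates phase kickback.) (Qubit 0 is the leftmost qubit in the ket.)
-0.9985|01⟩ + (0.03929 - 0.03929i)|11⟩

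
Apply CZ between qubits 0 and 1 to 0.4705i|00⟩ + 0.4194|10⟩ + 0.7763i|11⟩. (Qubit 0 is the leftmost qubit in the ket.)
0.4705i|00⟩ + 0.4194|10⟩ - 0.7763i|11⟩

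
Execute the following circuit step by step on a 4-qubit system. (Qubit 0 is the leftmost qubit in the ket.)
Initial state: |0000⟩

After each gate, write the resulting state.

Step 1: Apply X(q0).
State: |1000⟩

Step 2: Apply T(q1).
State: |1000⟩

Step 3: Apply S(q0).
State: i|1000⟩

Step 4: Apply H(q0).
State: (1/√2)i|0000⟩ - (1/√2)i|1000⟩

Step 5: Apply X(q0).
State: -(1/√2)i|0000⟩ + (1/√2)i|1000⟩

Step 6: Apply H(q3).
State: -(1/2)i|0000⟩ - (1/2)i|0001⟩ + (1/2)i|1000⟩ + (1/2)i|1001⟩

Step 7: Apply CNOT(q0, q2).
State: -(1/2)i|0000⟩ - (1/2)i|0001⟩ + (1/2)i|1010⟩ + (1/2)i|1011⟩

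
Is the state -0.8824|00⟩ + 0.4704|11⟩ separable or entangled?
Entangled

Writing the state as a|00⟩ + b|01⟩ + c|10⟩ + d|11⟩, it is a product state iff ad − bc = 0.
Here (a, b, c, d) = (-0.8824, 0, 0, 0.4704): ad − bc = (-0.8824)(0.4704) − (0)(0) = -0.4151 ≠ 0, so the state is entangled.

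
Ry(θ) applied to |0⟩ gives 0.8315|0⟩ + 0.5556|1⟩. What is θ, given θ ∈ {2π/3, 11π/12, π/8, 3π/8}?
3π/8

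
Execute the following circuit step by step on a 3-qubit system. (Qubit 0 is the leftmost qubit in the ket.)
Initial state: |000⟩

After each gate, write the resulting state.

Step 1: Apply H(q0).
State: 1/√2|000⟩ + 1/√2|100⟩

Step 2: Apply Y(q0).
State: -(1/√2)i|000⟩ + (1/√2)i|100⟩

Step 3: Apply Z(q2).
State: -(1/√2)i|000⟩ + (1/√2)i|100⟩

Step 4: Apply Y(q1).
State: 1/√2|010⟩ - 1/√2|110⟩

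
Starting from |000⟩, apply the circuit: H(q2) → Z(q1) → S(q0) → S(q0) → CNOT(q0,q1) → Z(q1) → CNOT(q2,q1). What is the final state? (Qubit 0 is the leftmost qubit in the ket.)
1/√2|000⟩ + 1/√2|011⟩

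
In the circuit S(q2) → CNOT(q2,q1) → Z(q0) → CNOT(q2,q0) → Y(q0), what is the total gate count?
5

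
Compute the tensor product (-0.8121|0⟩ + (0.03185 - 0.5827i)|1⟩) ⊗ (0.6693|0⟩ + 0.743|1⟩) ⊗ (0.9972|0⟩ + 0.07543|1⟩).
-0.542|000⟩ - 0.041|001⟩ - 0.6017|010⟩ - 0.04551|011⟩ + (0.02126 - 0.3889i)|100⟩ + (0.001608 - 0.02942i)|101⟩ + (0.0236 - 0.4317i)|110⟩ + (0.001785 - 0.03266i)|111⟩

amp(|b₁b₂…⟩) = product of the factor amplitudes for bits b₁, b₂, …; only kets whose every factor amplitude is nonzero survive.
|000⟩: (-0.8121)(0.6693)(0.9972) = -0.542
|001⟩: (-0.8121)(0.6693)(0.07543) = -0.041
|010⟩: (-0.8121)(0.743)(0.9972) = -0.6017
|011⟩: (-0.8121)(0.743)(0.07543) = -0.04551
|100⟩: (0.03185 - 0.5827i)(0.6693)(0.9972) = (0.02126 - 0.3889i)
|101⟩: (0.03185 - 0.5827i)(0.6693)(0.07543) = (0.001608 - 0.02942i)
|110⟩: (0.03185 - 0.5827i)(0.743)(0.9972) = (0.0236 - 0.4317i)
|111⟩: (0.03185 - 0.5827i)(0.743)(0.07543) = (0.001785 - 0.03266i)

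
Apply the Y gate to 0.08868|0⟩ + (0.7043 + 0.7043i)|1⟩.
(0.7043 - 0.7043i)|0⟩ + 0.08868i|1⟩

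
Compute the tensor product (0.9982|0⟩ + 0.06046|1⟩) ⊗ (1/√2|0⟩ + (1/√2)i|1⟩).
0.7058|00⟩ + 0.7058i|01⟩ + 0.04275|10⟩ + 0.04275i|11⟩

amp(|b₁b₂…⟩) = product of the factor amplitudes for bits b₁, b₂, …; only kets whose every factor amplitude is nonzero survive.
|00⟩: (0.9982)(1/√2) = 0.7058
|01⟩: (0.9982)((1/√2)i) = 0.7058i
|10⟩: (0.06046)(1/√2) = 0.04275
|11⟩: (0.06046)((1/√2)i) = 0.04275i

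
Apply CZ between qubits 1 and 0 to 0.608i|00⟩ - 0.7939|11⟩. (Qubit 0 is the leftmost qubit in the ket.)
0.608i|00⟩ + 0.7939|11⟩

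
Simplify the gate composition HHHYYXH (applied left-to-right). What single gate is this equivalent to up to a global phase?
Z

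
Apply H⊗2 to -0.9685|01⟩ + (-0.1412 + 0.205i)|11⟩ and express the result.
(-0.5549 + 0.1025i)|00⟩ + (0.5549 - 0.1025i)|01⟩ + (-0.4137 - 0.1025i)|10⟩ + (0.4137 + 0.1025i)|11⟩

H⊗2 gives amp(|y⟩) = (1/2) Σ_x (−1)^(x·y) amp(|x⟩), where x·y is the number of positions in which both x and y have a 1.
|00⟩: (-0.9685 + (-0.1412 + 0.205i))/2 = (-0.5549 + 0.1025i)
|01⟩: (0.9685 - (-0.1412 + 0.205i))/2 = (0.5549 - 0.1025i)
|10⟩: (-0.9685 - (-0.1412 + 0.205i))/2 = (-0.4137 - 0.1025i)
|11⟩: (0.9685 + (-0.1412 + 0.205i))/2 = (0.4137 + 0.1025i)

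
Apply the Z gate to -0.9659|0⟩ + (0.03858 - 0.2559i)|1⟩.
-0.9659|0⟩ + (-0.03858 + 0.2559i)|1⟩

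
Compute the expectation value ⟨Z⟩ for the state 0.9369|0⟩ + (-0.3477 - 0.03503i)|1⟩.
0.7557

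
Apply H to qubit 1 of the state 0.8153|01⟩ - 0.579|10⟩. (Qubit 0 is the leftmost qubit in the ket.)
0.5765|00⟩ - 0.5765|01⟩ - 0.4094|10⟩ - 0.4094|11⟩

H on qubit 1 mixes each pair of kets that differ only in qubit 1: amplitudes (a, b) of (|…0…⟩, |…1…⟩) become ((a + b)/√2, (a − b)/√2). Kets absent from the input have amplitude 0.
(|00⟩, |01⟩): (a, b) = (0, 0.8153) → (0.5765, -0.5765)
(|10⟩, |11⟩): (a, b) = (-0.579, 0) → (-0.4094, -0.4094)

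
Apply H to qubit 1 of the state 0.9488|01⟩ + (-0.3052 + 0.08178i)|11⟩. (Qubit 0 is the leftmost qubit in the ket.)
0.6709|00⟩ - 0.6709|01⟩ + (-0.2158 + 0.05783i)|10⟩ + (0.2158 - 0.05783i)|11⟩

H on qubit 1 mixes each pair of kets that differ only in qubit 1: amplitudes (a, b) of (|…0…⟩, |…1…⟩) become ((a + b)/√2, (a − b)/√2). Kets absent from the input have amplitude 0.
(|00⟩, |01⟩): (a, b) = (0, 0.9488) → (0.6709, -0.6709)
(|10⟩, |11⟩): (a, b) = (0, (-0.3052 + 0.08178i)) → ((-0.2158 + 0.05783i), (0.2158 - 0.05783i))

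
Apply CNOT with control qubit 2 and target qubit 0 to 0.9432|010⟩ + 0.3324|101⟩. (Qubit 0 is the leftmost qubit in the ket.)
0.3324|001⟩ + 0.9432|010⟩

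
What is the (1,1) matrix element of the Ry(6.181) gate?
-0.9987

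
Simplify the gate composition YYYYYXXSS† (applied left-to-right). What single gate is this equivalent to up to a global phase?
Y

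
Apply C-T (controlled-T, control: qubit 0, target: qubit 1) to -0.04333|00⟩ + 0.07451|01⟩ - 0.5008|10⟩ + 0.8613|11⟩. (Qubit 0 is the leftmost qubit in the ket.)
-0.04333|00⟩ + 0.07451|01⟩ - 0.5008|10⟩ + (0.609 + 0.609i)|11⟩

C-T leaves the control-|0⟩ kets |00⟩, |01⟩ unchanged and applies T to qubit 1 on the control-|1⟩ pair (|10⟩, |11⟩).
T = [[1, 0], [0, (1/√2 + (1/√2)i)]].
With a = amp(|10⟩) = -0.5008 and b = amp(|11⟩) = 0.8613:
new amp(|10⟩) = (1)·a = -0.5008
new amp(|11⟩) = (1/√2 + (1/√2)i)·b = (0.609 + 0.609i)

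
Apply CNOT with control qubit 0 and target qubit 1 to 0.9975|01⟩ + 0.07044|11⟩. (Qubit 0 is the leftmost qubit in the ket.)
0.9975|01⟩ + 0.07044|10⟩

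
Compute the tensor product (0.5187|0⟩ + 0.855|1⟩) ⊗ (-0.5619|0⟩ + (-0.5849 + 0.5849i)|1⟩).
-0.2915|00⟩ + (-0.3034 + 0.3034i)|01⟩ - 0.4804|10⟩ + (-0.5001 + 0.5001i)|11⟩

amp(|b₁b₂…⟩) = product of the factor amplitudes for bits b₁, b₂, …; only kets whose every factor amplitude is nonzero survive.
|00⟩: (0.5187)(-0.5619) = -0.2915
|01⟩: (0.5187)(-0.5849 + 0.5849i) = (-0.3034 + 0.3034i)
|10⟩: (0.855)(-0.5619) = -0.4804
|11⟩: (0.855)(-0.5849 + 0.5849i) = (-0.5001 + 0.5001i)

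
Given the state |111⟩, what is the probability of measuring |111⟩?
1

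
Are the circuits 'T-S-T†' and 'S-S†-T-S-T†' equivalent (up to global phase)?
Yes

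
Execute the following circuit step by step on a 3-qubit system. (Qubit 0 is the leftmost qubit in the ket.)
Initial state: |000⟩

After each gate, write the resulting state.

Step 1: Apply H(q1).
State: 1/√2|000⟩ + 1/√2|010⟩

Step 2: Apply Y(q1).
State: -(1/√2)i|000⟩ + (1/√2)i|010⟩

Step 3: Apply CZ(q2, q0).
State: -(1/√2)i|000⟩ + (1/√2)i|010⟩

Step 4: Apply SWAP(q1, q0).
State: -(1/√2)i|000⟩ + (1/√2)i|100⟩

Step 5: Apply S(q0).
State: -(1/√2)i|000⟩ - 1/√2|100⟩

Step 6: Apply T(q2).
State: -(1/√2)i|000⟩ - 1/√2|100⟩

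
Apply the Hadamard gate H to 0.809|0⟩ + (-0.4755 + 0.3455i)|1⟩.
(0.2358 + 0.2443i)|0⟩ + (0.9083 - 0.2443i)|1⟩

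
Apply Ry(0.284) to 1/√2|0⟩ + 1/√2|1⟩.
0.5999|0⟩ + 0.8001|1⟩

Ry(0.284) = [[cos(θ/2), −sin(θ/2)], [sin(θ/2), cos(θ/2)]]; θ = 0.284, cos(θ/2) ≈ 0.989935, sin(θ/2) ≈ 0.141523.
With a = amp(|0⟩) = 1/√2 and b = amp(|1⟩) = 1/√2:
new amp(|0⟩) = (0.989935)·a + (-0.141523)·b = 0.5999
new amp(|1⟩) = (0.141523)·a + (0.989935)·b = 0.8001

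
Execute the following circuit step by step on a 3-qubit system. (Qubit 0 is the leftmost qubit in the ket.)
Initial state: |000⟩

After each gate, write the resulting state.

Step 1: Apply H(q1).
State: 1/√2|000⟩ + 1/√2|010⟩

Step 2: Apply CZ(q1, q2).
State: 1/√2|000⟩ + 1/√2|010⟩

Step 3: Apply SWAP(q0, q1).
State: 1/√2|000⟩ + 1/√2|100⟩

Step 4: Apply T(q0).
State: 1/√2|000⟩ + (1/2 + (1/2)i)|100⟩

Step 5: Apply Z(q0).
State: 1/√2|000⟩ + (-1/2 - (1/2)i)|100⟩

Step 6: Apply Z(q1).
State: 1/√2|000⟩ + (-1/2 - (1/2)i)|100⟩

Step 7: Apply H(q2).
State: 1/2|000⟩ + 1/2|001⟩ + (-1/√8 - (1/√8)i)|100⟩ + (-1/√8 - (1/√8)i)|101⟩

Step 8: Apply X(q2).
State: 1/2|000⟩ + 1/2|001⟩ + (-1/√8 - (1/√8)i)|100⟩ + (-1/√8 - (1/√8)i)|101⟩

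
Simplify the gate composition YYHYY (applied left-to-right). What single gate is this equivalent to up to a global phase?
H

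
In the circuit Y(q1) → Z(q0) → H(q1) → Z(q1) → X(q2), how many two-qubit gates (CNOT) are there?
0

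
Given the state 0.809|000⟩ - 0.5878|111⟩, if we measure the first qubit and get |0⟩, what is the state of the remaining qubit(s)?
|00⟩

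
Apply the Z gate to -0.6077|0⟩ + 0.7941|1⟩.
-0.6077|0⟩ - 0.7941|1⟩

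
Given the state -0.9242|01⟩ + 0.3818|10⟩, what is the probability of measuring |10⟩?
0.1458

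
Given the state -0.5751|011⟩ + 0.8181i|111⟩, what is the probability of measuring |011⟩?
0.3307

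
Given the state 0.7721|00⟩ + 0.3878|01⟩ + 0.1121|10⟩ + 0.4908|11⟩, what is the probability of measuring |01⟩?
0.1504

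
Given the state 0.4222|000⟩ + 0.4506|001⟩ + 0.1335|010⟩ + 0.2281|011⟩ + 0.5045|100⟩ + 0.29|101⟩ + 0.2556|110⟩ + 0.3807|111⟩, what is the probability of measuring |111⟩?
0.1449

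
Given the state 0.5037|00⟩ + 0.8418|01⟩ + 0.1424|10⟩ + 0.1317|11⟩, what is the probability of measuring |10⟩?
0.02028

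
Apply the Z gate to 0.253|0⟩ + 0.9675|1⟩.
0.253|0⟩ - 0.9675|1⟩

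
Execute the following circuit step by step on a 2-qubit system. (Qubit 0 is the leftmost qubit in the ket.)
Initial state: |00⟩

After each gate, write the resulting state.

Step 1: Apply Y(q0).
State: i|10⟩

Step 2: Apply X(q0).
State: i|00⟩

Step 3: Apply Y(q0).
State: -|10⟩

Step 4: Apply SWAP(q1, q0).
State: -|01⟩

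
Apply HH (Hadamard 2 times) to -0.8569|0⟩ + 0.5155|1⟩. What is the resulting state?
-0.8569|0⟩ + 0.5155|1⟩

H² = I, so an even number of Hadamards cancels: H^2 = I and the state is unchanged.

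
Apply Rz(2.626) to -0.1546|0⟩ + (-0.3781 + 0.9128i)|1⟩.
(-0.03942 + 0.1495i)|0⟩ + (-0.979 - 0.1329i)|1⟩

Rz(2.626) = [[e^(−iθ/2), 0], [0, e^(iθ/2)]] with e^(±iθ/2) = cos(θ/2) ± i·sin(θ/2); θ = 2.626, cos(θ/2) ≈ 0.25495, sin(θ/2) ≈ 0.966954.
With a = amp(|0⟩) = -0.1546 and b = amp(|1⟩) = (-0.3781 + 0.9128i):
new amp(|0⟩) = (0.25495 - 0.966954i)·a = (-0.03942 + 0.1495i)
new amp(|1⟩) = (0.25495 + 0.966954i)·b = (-0.979 - 0.1329i)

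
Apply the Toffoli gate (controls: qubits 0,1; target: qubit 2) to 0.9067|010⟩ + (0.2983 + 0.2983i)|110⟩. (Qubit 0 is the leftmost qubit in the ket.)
0.9067|010⟩ + (0.2983 + 0.2983i)|111⟩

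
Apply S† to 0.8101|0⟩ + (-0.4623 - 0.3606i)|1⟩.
0.8101|0⟩ + (-0.3606 + 0.4623i)|1⟩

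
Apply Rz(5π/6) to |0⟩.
(0.2588 - 0.9659i)|0⟩

Rz(5π/6) = [[e^(−iθ/2), 0], [0, e^(iθ/2)]] with e^(±iθ/2) = cos(θ/2) ± i·sin(θ/2); θ = 5π/6, cos(θ/2) ≈ 0.258819, sin(θ/2) ≈ 0.965926.
With a = amp(|0⟩) = 1 and b = amp(|1⟩) = 0:
new amp(|0⟩) = (0.258819 - 0.965926i)·a = (0.2588 - 0.9659i)
new amp(|1⟩) = (0.258819 + 0.965926i)·b = 0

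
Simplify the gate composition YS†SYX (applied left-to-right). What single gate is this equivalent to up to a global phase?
X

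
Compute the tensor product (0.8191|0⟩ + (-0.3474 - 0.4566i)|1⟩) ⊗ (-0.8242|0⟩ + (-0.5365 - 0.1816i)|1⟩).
-0.6751|00⟩ + (-0.4394 - 0.1487i)|01⟩ + (0.2863 + 0.3763i)|10⟩ + (0.1035 + 0.3081i)|11⟩

amp(|b₁b₂…⟩) = product of the factor amplitudes for bits b₁, b₂, …; only kets whose every factor amplitude is nonzero survive.
|00⟩: (0.8191)(-0.8242) = -0.6751
|01⟩: (0.8191)(-0.5365 - 0.1816i) = (-0.4394 - 0.1487i)
|10⟩: (-0.3474 - 0.4566i)(-0.8242) = (0.2863 + 0.3763i)
|11⟩: (-0.3474 - 0.4566i)(-0.5365 - 0.1816i) = (0.1035 + 0.3081i)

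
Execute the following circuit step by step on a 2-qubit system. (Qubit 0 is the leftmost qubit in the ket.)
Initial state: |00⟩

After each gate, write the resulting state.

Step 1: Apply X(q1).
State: |01⟩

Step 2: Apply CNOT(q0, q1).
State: |01⟩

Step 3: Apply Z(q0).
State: |01⟩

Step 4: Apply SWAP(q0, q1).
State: |10⟩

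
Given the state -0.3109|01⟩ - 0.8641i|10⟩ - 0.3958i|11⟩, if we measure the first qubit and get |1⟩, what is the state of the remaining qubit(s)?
-0.9092i|0⟩ - 0.4164i|1⟩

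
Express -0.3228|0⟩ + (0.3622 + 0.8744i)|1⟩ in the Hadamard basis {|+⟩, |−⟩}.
(0.02786 + 0.6183i)|+⟩ + (-0.4844 - 0.6183i)|−⟩

With |ψ⟩ = α|0⟩ + β|1⟩, the Hadamard-basis coefficients are ⟨+|ψ⟩ = (α + β)/√2 and ⟨−|ψ⟩ = (α − β)/√2.
Here α = -0.3228, β = (0.3622 + 0.8744i): (α + β)/√2 = (0.02786 + 0.6183i), (α − β)/√2 = (-0.4844 - 0.6183i).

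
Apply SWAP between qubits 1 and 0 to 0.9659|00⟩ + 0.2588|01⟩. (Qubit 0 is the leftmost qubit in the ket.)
0.9659|00⟩ + 0.2588|10⟩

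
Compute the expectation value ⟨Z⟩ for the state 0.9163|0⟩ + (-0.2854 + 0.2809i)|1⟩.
0.6792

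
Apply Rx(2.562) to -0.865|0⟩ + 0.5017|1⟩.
(-0.2472 - 0.4808i)|0⟩ + (0.1434 + 0.8289i)|1⟩

Rx(2.562) = [[cos(θ/2), −i·sin(θ/2)], [−i·sin(θ/2), cos(θ/2)]]; θ = 2.562, cos(θ/2) ≈ 0.285757, sin(θ/2) ≈ 0.958302.
With a = amp(|0⟩) = -0.865 and b = amp(|1⟩) = 0.5017:
new amp(|0⟩) = (0.285757)·a + (-0.958302i)·b = (-0.2472 - 0.4808i)
new amp(|1⟩) = (-0.958302i)·a + (0.285757)·b = (0.1434 + 0.8289i)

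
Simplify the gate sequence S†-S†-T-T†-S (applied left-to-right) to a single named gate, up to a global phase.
S†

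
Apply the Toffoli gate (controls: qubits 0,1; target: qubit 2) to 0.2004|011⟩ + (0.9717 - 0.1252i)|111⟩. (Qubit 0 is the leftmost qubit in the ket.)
0.2004|011⟩ + (0.9717 - 0.1252i)|110⟩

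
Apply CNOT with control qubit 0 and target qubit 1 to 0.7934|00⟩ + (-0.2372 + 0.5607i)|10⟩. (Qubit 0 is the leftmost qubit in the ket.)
0.7934|00⟩ + (-0.2372 + 0.5607i)|11⟩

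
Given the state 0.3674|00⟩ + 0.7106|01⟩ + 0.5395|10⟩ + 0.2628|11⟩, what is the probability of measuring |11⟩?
0.06906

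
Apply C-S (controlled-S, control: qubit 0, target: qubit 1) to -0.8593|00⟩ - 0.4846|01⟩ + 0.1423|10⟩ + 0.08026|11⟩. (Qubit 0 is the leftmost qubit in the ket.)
-0.8593|00⟩ - 0.4846|01⟩ + 0.1423|10⟩ + 0.08026i|11⟩

C-S leaves the control-|0⟩ kets |00⟩, |01⟩ unchanged and applies S to qubit 1 on the control-|1⟩ pair (|10⟩, |11⟩).
S = [[1, 0], [0, i]].
With a = amp(|10⟩) = 0.1423 and b = amp(|11⟩) = 0.08026:
new amp(|10⟩) = (1)·a = 0.1423
new amp(|11⟩) = (i)·b = 0.08026i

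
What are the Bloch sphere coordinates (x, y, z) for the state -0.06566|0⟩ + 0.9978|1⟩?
(-0.131, 0, -0.9913)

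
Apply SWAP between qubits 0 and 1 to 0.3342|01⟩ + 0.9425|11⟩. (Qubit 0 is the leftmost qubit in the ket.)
0.3342|10⟩ + 0.9425|11⟩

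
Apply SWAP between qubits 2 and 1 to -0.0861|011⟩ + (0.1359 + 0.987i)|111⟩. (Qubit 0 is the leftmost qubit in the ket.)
-0.0861|011⟩ + (0.1359 + 0.987i)|111⟩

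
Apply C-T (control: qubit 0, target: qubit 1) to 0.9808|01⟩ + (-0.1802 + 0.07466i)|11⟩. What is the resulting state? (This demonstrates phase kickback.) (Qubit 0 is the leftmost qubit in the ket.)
0.9808|01⟩ + (-0.1802 - 0.07463i)|11⟩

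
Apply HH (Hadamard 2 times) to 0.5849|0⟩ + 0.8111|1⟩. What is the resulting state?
0.5849|0⟩ + 0.8111|1⟩

H² = I, so an even number of Hadamards cancels: H^2 = I and the state is unchanged.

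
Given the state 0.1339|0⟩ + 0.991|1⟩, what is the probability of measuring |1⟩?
0.9821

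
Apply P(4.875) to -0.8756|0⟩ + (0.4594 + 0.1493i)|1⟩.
-0.8756|0⟩ + (0.2217 - 0.4292i)|1⟩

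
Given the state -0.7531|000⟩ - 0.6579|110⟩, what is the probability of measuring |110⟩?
0.4328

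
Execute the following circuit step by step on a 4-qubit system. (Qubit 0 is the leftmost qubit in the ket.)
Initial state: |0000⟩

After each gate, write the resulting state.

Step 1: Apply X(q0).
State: |1000⟩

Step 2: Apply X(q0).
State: |0000⟩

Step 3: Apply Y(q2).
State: i|0010⟩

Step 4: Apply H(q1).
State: (1/√2)i|0010⟩ + (1/√2)i|0110⟩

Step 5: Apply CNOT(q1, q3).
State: (1/√2)i|0010⟩ + (1/√2)i|0111⟩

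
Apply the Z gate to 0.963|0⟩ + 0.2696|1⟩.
0.963|0⟩ - 0.2696|1⟩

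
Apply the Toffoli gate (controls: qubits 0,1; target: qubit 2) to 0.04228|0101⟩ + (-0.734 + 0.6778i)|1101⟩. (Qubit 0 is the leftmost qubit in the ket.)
0.04228|0101⟩ + (-0.734 + 0.6778i)|1111⟩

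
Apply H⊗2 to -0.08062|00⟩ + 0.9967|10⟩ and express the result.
0.458|00⟩ + 0.458|01⟩ - 0.5387|10⟩ - 0.5387|11⟩

H⊗2 gives amp(|y⟩) = (1/2) Σ_x (−1)^(x·y) amp(|x⟩), where x·y is the number of positions in which both x and y have a 1.
|00⟩: (-0.08062 + 0.9967)/2 = 0.458
|01⟩: (-0.08062 + 0.9967)/2 = 0.458
|10⟩: (-0.08062 - 0.9967)/2 = -0.5387
|11⟩: (-0.08062 - 0.9967)/2 = -0.5387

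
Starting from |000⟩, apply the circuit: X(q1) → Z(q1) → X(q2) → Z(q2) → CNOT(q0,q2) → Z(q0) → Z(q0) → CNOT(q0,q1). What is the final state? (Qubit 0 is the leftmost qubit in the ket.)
|011⟩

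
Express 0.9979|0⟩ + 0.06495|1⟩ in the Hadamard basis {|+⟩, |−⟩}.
0.7515|+⟩ + 0.6597|−⟩

With |ψ⟩ = α|0⟩ + β|1⟩, the Hadamard-basis coefficients are ⟨+|ψ⟩ = (α + β)/√2 and ⟨−|ψ⟩ = (α − β)/√2.
Here α = 0.9979, β = 0.06495: (α + β)/√2 = 0.7515, (α − β)/√2 = 0.6597.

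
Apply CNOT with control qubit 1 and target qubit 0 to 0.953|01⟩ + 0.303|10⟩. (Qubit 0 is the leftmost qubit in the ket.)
0.303|10⟩ + 0.953|11⟩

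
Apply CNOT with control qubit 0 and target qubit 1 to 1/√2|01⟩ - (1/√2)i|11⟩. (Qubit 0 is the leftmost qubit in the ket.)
1/√2|01⟩ - (1/√2)i|10⟩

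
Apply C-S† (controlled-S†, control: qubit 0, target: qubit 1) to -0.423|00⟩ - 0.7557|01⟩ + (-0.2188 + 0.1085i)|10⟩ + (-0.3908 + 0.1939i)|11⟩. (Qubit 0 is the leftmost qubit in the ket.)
-0.423|00⟩ - 0.7557|01⟩ + (-0.2188 + 0.1085i)|10⟩ + (0.1939 + 0.3908i)|11⟩

C-S† leaves the control-|0⟩ kets |00⟩, |01⟩ unchanged and applies S† to qubit 1 on the control-|1⟩ pair (|10⟩, |11⟩).
S† = [[1, 0], [0, -i]].
With a = amp(|10⟩) = (-0.2188 + 0.1085i) and b = amp(|11⟩) = (-0.3908 + 0.1939i):
new amp(|10⟩) = (1)·a = (-0.2188 + 0.1085i)
new amp(|11⟩) = (-i)·b = (0.1939 + 0.3908i)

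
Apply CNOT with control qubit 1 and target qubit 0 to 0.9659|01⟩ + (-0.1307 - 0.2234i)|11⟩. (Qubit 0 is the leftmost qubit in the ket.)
(-0.1307 - 0.2234i)|01⟩ + 0.9659|11⟩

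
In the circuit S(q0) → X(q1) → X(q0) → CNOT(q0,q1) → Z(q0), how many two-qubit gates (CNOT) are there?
1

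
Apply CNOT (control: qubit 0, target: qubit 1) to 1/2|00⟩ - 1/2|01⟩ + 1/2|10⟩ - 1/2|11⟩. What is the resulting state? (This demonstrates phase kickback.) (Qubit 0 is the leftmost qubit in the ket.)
1/2|00⟩ - 1/2|01⟩ - 1/2|10⟩ + 1/2|11⟩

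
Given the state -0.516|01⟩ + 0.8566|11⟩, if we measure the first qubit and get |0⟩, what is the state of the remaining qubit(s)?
-|1⟩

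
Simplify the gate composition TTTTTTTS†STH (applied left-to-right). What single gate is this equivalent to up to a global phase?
H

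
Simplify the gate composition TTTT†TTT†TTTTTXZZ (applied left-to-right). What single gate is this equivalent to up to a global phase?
X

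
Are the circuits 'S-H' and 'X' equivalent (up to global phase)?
No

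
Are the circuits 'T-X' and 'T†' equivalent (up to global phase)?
No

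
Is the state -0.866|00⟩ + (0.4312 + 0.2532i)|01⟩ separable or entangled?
Separable

Writing the state as a|00⟩ + b|01⟩ + c|10⟩ + d|11⟩, it is a product state iff ad − bc = 0.
Here (a, b, c, d) = (-0.866, (0.4312 + 0.2532i), 0, 0): ad − bc = (-0.866)(0) − (0.4312 + 0.2532i)(0) = 0, so the state is separable.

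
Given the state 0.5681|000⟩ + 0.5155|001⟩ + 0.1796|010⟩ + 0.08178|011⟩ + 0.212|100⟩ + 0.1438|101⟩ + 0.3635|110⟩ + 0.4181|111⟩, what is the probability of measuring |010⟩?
0.03226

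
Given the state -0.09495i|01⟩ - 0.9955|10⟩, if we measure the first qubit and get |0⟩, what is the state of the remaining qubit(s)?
-i|1⟩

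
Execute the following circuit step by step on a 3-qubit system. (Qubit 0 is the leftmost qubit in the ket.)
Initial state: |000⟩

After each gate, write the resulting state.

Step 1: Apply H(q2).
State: 1/√2|000⟩ + 1/√2|001⟩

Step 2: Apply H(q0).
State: 1/2|000⟩ + 1/2|001⟩ + 1/2|100⟩ + 1/2|101⟩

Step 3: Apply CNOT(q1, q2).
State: 1/2|000⟩ + 1/2|001⟩ + 1/2|100⟩ + 1/2|101⟩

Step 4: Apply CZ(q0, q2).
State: 1/2|000⟩ + 1/2|001⟩ + 1/2|100⟩ - 1/2|101⟩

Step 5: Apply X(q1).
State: 1/2|010⟩ + 1/2|011⟩ + 1/2|110⟩ - 1/2|111⟩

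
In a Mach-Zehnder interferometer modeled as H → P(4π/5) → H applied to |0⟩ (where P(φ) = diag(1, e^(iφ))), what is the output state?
(0.09549 + 0.2939i)|0⟩ + (0.9045 - 0.2939i)|1⟩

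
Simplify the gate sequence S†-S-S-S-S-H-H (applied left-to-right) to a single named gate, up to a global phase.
S†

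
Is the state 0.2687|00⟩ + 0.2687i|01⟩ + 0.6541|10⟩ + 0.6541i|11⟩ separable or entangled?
Separable

Writing the state as a|00⟩ + b|01⟩ + c|10⟩ + d|11⟩, it is a product state iff ad − bc = 0.
Here (a, b, c, d) = (0.2687, 0.2687i, 0.6541, 0.6541i): ad − bc = (0.2687)(0.6541i) − (0.2687i)(0.6541) = 0, so the state is separable.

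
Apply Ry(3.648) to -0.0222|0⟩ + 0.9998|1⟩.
-0.9624|0⟩ - 0.2719|1⟩

Ry(3.648) = [[cos(θ/2), −sin(θ/2)], [sin(θ/2), cos(θ/2)]]; θ = 3.648, cos(θ/2) ≈ -0.250507, sin(θ/2) ≈ 0.968115.
With a = amp(|0⟩) = -0.0222 and b = amp(|1⟩) = 0.9998:
new amp(|0⟩) = (-0.250507)·a + (-0.968115)·b = -0.9624
new amp(|1⟩) = (0.968115)·a + (-0.250507)·b = -0.2719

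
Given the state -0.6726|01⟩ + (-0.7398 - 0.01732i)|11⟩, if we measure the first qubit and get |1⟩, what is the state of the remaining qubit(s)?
(-0.9997 - 0.02341i)|1⟩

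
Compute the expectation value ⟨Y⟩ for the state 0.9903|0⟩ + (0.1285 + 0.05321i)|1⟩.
0.1054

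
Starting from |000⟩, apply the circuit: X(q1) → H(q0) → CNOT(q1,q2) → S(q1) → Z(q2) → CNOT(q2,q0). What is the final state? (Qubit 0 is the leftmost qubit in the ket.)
-(1/√2)i|011⟩ - (1/√2)i|111⟩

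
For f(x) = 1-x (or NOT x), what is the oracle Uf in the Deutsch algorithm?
CNOT followed by I ⊗ X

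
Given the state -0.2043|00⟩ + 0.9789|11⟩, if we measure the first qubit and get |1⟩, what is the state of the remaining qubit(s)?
|1⟩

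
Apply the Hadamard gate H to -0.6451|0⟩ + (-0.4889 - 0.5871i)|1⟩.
(-0.8019 - 0.4151i)|0⟩ + (-0.1105 + 0.4151i)|1⟩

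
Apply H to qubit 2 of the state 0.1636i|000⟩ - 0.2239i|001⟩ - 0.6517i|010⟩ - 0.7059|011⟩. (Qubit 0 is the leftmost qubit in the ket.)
-0.04264i|000⟩ + 0.274i|001⟩ + (-0.4991 - 0.4608i)|010⟩ + (0.4991 - 0.4608i)|011⟩

H on qubit 2 mixes each pair of kets that differ only in qubit 2: amplitudes (a, b) of (|…0…⟩, |…1…⟩) become ((a + b)/√2, (a − b)/√2). Kets absent from the input have amplitude 0.
(|000⟩, |001⟩): (a, b) = (0.1636i, -0.2239i) → (-0.04264i, 0.274i)
(|010⟩, |011⟩): (a, b) = (-0.6517i, -0.7059) → ((-0.4991 - 0.4608i), (0.4991 - 0.4608i))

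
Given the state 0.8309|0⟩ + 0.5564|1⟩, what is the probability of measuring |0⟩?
0.6904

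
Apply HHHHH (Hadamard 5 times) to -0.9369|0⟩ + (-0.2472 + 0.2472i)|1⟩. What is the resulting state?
(-0.8373 + 0.1748i)|0⟩ + (-0.4877 - 0.1748i)|1⟩

H² = I, so H^5 = H: a single Hadamard. With (a, b) = (-0.9369, (-0.2472 + 0.2472i)), H gives ((a + b)/√2, (a − b)/√2) = ((-0.8373 + 0.1748i), (-0.4877 - 0.1748i)).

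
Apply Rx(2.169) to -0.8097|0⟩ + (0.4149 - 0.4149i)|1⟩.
(-0.7452 - 0.3668i)|0⟩ + (0.1939 + 0.5219i)|1⟩

Rx(2.169) = [[cos(θ/2), −i·sin(θ/2)], [−i·sin(θ/2), cos(θ/2)]]; θ = 2.169, cos(θ/2) ≈ 0.467355, sin(θ/2) ≈ 0.88407.
With a = amp(|0⟩) = -0.8097 and b = amp(|1⟩) = (0.4149 - 0.4149i):
new amp(|0⟩) = (0.467355)·a + (-0.88407i)·b = (-0.7452 - 0.3668i)
new amp(|1⟩) = (-0.88407i)·a + (0.467355)·b = (0.1939 + 0.5219i)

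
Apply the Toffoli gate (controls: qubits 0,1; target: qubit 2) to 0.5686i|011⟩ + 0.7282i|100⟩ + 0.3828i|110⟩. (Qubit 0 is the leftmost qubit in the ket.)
0.5686i|011⟩ + 0.7282i|100⟩ + 0.3828i|111⟩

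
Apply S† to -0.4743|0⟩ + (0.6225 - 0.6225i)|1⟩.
-0.4743|0⟩ + (-0.6225 - 0.6225i)|1⟩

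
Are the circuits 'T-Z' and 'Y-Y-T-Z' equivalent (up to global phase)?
Yes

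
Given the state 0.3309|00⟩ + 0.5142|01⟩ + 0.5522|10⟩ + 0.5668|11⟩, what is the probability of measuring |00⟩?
0.1095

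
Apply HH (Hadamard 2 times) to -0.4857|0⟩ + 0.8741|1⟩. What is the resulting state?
-0.4857|0⟩ + 0.8741|1⟩

H² = I, so an even number of Hadamards cancels: H^2 = I and the state is unchanged.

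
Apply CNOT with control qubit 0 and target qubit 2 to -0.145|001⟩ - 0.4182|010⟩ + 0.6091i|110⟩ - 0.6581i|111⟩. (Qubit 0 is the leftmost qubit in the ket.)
-0.145|001⟩ - 0.4182|010⟩ - 0.6581i|110⟩ + 0.6091i|111⟩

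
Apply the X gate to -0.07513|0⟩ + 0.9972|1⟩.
0.9972|0⟩ - 0.07513|1⟩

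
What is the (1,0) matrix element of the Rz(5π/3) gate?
0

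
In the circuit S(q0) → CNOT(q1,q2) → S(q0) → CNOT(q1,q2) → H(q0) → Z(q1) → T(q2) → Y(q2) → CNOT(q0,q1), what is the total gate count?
9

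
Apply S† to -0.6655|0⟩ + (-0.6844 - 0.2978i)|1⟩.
-0.6655|0⟩ + (-0.2978 + 0.6844i)|1⟩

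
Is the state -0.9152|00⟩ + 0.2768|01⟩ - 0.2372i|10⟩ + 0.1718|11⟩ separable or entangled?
Entangled

Writing the state as a|00⟩ + b|01⟩ + c|10⟩ + d|11⟩, it is a product state iff ad − bc = 0.
Here (a, b, c, d) = (-0.9152, 0.2768, -0.2372i, 0.1718): ad − bc = (-0.9152)(0.1718) − (0.2768)(-0.2372i) = (-0.1572 + 0.06566i) ≠ 0, so the state is entangled.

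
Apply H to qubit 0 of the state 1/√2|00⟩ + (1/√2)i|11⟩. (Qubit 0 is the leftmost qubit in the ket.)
1/2|00⟩ + (1/2)i|01⟩ + 1/2|10⟩ - (1/2)i|11⟩

H on qubit 0 mixes each pair of kets that differ only in qubit 0: amplitudes (a, b) of (|…0…⟩, |…1…⟩) become ((a + b)/√2, (a − b)/√2). Kets absent from the input have amplitude 0.
(|00⟩, |10⟩): (a, b) = (1/√2, 0) → (1/2, 1/2)
(|01⟩, |11⟩): (a, b) = (0, (1/√2)i) → ((1/2)i, -(1/2)i)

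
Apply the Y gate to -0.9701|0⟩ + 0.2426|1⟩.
-0.2426i|0⟩ - 0.9701i|1⟩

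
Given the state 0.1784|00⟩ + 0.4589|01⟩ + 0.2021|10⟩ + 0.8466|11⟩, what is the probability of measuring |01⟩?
0.2106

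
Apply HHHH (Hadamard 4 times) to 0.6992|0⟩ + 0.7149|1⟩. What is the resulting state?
0.6992|0⟩ + 0.7149|1⟩

H² = I, so an even number of Hadamards cancels: H^4 = I and the state is unchanged.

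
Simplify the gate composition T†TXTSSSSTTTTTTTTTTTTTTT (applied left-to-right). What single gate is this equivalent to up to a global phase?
X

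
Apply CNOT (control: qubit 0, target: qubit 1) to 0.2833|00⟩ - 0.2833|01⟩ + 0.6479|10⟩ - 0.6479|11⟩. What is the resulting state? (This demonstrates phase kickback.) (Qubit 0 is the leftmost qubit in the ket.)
0.2833|00⟩ - 0.2833|01⟩ - 0.6479|10⟩ + 0.6479|11⟩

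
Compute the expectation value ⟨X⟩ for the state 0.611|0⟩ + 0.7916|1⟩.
0.9673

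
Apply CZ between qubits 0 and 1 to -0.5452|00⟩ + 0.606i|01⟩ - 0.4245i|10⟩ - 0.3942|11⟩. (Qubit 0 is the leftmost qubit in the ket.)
-0.5452|00⟩ + 0.606i|01⟩ - 0.4245i|10⟩ + 0.3942|11⟩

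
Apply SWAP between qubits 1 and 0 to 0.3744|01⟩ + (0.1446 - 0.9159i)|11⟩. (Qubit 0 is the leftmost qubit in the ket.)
0.3744|10⟩ + (0.1446 - 0.9159i)|11⟩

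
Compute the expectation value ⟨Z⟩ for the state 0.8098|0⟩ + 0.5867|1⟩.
0.3116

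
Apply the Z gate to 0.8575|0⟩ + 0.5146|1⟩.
0.8575|0⟩ - 0.5146|1⟩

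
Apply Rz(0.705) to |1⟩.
(0.9385 + 0.3452i)|1⟩

Rz(0.705) = [[e^(−iθ/2), 0], [0, e^(iθ/2)]] with e^(±iθ/2) = cos(θ/2) ± i·sin(θ/2); θ = 0.705, cos(θ/2) ≈ 0.938513, sin(θ/2) ≈ 0.345245.
With a = amp(|0⟩) = 0 and b = amp(|1⟩) = 1:
new amp(|0⟩) = (0.938513 - 0.345245i)·a = 0
new amp(|1⟩) = (0.938513 + 0.345245i)·b = (0.9385 + 0.3452i)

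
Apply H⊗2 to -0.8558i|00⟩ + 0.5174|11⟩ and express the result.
(0.2587 - 0.4279i)|00⟩ + (-0.2587 - 0.4279i)|01⟩ + (-0.2587 - 0.4279i)|10⟩ + (0.2587 - 0.4279i)|11⟩

H⊗2 gives amp(|y⟩) = (1/2) Σ_x (−1)^(x·y) amp(|x⟩), where x·y is the number of positions in which both x and y have a 1.
|00⟩: (-0.8558i + 0.5174)/2 = (0.2587 - 0.4279i)
|01⟩: (-0.8558i - 0.5174)/2 = (-0.2587 - 0.4279i)
|10⟩: (-0.8558i - 0.5174)/2 = (-0.2587 - 0.4279i)
|11⟩: (-0.8558i + 0.5174)/2 = (0.2587 - 0.4279i)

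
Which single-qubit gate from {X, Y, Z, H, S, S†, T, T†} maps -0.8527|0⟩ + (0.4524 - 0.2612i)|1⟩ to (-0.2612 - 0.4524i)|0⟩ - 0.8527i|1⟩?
Y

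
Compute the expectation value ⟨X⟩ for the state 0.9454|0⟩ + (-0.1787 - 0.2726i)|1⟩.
-0.3379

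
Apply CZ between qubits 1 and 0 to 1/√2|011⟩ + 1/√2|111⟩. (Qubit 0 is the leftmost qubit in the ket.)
1/√2|011⟩ - 1/√2|111⟩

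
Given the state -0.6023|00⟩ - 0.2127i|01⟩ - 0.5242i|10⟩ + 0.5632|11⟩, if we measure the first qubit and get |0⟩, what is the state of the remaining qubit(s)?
-0.9429|0⟩ - 0.333i|1⟩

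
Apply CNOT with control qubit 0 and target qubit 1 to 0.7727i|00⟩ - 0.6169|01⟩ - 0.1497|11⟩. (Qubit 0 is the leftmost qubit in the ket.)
0.7727i|00⟩ - 0.6169|01⟩ - 0.1497|10⟩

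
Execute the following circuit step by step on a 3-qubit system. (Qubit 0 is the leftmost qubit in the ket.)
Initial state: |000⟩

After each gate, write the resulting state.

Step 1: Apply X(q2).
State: |001⟩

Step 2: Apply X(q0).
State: |101⟩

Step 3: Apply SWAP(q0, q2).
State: |101⟩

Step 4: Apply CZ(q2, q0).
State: -|101⟩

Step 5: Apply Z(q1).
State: -|101⟩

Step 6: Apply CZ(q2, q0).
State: |101⟩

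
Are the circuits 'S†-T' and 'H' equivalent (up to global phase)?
No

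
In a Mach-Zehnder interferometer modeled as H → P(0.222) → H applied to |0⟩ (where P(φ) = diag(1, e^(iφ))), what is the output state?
(0.9877 + 0.1101i)|0⟩ + (0.01227 - 0.1101i)|1⟩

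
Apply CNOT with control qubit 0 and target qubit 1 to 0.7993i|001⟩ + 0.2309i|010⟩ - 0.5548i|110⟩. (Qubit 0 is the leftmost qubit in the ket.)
0.7993i|001⟩ + 0.2309i|010⟩ - 0.5548i|100⟩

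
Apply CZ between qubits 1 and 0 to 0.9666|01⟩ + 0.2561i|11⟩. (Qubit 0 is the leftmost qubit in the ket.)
0.9666|01⟩ - 0.2561i|11⟩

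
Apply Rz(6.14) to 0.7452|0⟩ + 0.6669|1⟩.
(-0.7433 - 0.05331i)|0⟩ + (-0.6652 + 0.0477i)|1⟩

Rz(6.14) = [[e^(−iθ/2), 0], [0, e^(iθ/2)]] with e^(±iθ/2) = cos(θ/2) ± i·sin(θ/2); θ = 6.14, cos(θ/2) ≈ -0.997438, sin(θ/2) ≈ 0.0715315.
With a = amp(|0⟩) = 0.7452 and b = amp(|1⟩) = 0.6669:
new amp(|0⟩) = (-0.997438 - 0.0715315i)·a = (-0.7433 - 0.05331i)
new amp(|1⟩) = (-0.997438 + 0.0715315i)·b = (-0.6652 + 0.0477i)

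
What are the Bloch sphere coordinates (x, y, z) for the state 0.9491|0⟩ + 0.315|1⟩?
(0.5979, 0, 0.8016)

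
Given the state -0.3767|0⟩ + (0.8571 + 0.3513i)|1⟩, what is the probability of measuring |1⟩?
0.858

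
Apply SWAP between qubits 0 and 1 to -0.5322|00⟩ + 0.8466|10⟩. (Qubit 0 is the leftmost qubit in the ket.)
-0.5322|00⟩ + 0.8466|01⟩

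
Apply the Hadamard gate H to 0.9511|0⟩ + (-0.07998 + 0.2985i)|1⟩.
(0.616 + 0.2111i)|0⟩ + (0.7291 - 0.2111i)|1⟩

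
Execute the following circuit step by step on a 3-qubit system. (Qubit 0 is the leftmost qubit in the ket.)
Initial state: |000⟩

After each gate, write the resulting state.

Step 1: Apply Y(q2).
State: i|001⟩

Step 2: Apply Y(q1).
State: -|011⟩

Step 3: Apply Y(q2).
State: i|010⟩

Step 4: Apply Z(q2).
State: i|010⟩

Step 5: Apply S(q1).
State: -|010⟩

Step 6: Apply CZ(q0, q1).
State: -|010⟩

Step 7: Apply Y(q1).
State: i|000⟩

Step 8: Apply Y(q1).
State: -|010⟩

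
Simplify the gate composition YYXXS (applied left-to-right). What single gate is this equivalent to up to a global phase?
S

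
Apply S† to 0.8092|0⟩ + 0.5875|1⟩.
0.8092|0⟩ - 0.5875i|1⟩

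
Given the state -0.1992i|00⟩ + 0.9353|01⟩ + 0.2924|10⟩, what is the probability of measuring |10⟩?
0.0855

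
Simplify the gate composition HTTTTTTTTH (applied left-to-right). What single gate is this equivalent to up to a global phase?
I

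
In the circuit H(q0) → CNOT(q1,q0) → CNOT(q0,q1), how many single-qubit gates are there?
1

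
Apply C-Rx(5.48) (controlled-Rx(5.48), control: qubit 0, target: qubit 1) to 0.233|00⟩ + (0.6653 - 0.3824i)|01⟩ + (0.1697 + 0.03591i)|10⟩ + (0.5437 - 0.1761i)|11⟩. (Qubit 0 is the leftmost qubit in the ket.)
0.233|00⟩ + (0.6653 - 0.3824i)|01⟩ + (-0.225 - 0.2456i)|10⟩ + (-0.4864 + 0.09576i)|11⟩

C-Rx(5.48) leaves the control-|0⟩ kets |00⟩, |01⟩ unchanged and applies Rx(5.48) to qubit 1 on the control-|1⟩ pair (|10⟩, |11⟩).
Rx(5.48) = [[cos(θ/2), −i·sin(θ/2)], [−i·sin(θ/2), cos(θ/2)]]; θ = 5.48, cos(θ/2) ≈ -0.92044, sin(θ/2) ≈ 0.390885.
With a = amp(|10⟩) = (0.1697 + 0.03591i) and b = amp(|11⟩) = (0.5437 - 0.1761i):
new amp(|10⟩) = (-0.92044)·a + (-0.390885i)·b = (-0.225 - 0.2456i)
new amp(|11⟩) = (-0.390885i)·a + (-0.92044)·b = (-0.4864 + 0.09576i)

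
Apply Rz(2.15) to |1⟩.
(0.4757 + 0.8796i)|1⟩

Rz(2.15) = [[e^(−iθ/2), 0], [0, e^(iθ/2)]] with e^(±iθ/2) = cos(θ/2) ± i·sin(θ/2); θ = 2.15, cos(θ/2) ≈ 0.475732, sin(θ/2) ≈ 0.87959.
With a = amp(|0⟩) = 0 and b = amp(|1⟩) = 1:
new amp(|0⟩) = (0.475732 - 0.87959i)·a = 0
new amp(|1⟩) = (0.475732 + 0.87959i)·b = (0.4757 + 0.8796i)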